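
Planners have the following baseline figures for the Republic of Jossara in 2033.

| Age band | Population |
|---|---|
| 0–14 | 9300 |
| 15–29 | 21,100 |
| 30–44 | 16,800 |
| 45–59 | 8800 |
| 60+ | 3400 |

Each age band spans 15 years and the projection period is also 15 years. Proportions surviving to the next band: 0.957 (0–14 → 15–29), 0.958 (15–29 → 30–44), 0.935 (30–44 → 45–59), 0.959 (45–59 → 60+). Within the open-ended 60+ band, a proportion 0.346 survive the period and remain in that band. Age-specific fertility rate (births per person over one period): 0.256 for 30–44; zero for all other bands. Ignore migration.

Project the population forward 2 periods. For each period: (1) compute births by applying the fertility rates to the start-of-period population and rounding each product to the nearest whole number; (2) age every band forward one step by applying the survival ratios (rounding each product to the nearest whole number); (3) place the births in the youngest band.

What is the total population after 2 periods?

Period 1:
Births: 16800 * 0.256 = 4301
15–29: 9300 * 0.957 = 8900
30–44: 21100 * 0.958 = 20214
45–59: 16800 * 0.935 = 15708
60+: 8800 * 0.959 + 3400 * 0.346 = 8439 + 1176 = 9615
End of period: [4301, 8900, 20214, 15708, 9615]
Period 2:
Births: 20214 * 0.256 = 5175
15–29: 4301 * 0.957 = 4116
30–44: 8900 * 0.958 = 8526
45–59: 20214 * 0.935 = 18900
60+: 15708 * 0.959 + 9615 * 0.346 = 15064 + 3327 = 18391
End of period: [5175, 4116, 8526, 18900, 18391]
Total after period 2: 5175 + 4116 + 8526 + 18900 + 18391 = 55108

55108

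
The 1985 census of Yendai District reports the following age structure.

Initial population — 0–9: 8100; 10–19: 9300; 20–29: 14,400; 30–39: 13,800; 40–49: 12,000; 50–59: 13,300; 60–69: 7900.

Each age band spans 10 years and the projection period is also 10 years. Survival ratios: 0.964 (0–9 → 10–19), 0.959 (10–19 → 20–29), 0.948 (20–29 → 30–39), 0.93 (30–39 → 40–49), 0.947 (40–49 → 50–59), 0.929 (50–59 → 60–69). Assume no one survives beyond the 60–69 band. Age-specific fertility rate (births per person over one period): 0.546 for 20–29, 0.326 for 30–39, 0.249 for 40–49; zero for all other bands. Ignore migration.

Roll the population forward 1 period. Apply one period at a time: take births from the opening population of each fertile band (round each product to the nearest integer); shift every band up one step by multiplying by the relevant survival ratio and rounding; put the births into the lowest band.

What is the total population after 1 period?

Numbering the groups 1..7 from youngest to oldest:
After projecting period 1:
Births: 14400 × 0.546 = 7862, 13800 × 0.326 = 4499, 12000 × 0.249 = 2988 → total 15349
Group 2: 8100 × 0.964 = 7808
Group 3: 9300 × 0.959 = 8919
Group 4: 14400 × 0.948 = 13651
Group 5: 13800 × 0.93 = 12834
Group 6: 12000 × 0.947 = 11364
Group 7: 13300 × 0.929 = 12356
Population now: 0–9=15349, 10–19=7808, 20–29=8919, 30–39=13651, 40–49=12834, 50–59=11364, 60–69=12356
Total after period 1: 15349 + 7808 + 8919 + 13651 + 12834 + 11364 + 12356 = 82281

82281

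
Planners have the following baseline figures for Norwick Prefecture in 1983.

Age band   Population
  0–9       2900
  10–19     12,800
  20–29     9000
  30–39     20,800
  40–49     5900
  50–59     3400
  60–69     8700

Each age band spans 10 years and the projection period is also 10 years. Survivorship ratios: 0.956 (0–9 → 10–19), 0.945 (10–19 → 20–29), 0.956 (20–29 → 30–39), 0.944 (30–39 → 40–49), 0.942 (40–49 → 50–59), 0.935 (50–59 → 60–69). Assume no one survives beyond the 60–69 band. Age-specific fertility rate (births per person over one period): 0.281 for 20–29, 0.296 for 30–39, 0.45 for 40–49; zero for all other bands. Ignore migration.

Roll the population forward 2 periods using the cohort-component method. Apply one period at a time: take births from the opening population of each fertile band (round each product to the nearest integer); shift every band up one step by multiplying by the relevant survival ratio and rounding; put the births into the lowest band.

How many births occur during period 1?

11341

[period 1]
Births: 9000 × 0.281 = 2529 ; 20800 × 0.296 = 6157 ; 5900 × 0.45 = 2655 — total 11341
10–19: 2900 × 0.956 = 2772
20–29: 12800 × 0.945 = 12096
30–39: 9000 × 0.956 = 8604
40–49: 20800 × 0.944 = 19635
50–59: 5900 × 0.942 = 5558
60–69: 3400 × 0.935 = 3179
→ [11341, 2772, 12096, 8604, 19635, 5558, 3179]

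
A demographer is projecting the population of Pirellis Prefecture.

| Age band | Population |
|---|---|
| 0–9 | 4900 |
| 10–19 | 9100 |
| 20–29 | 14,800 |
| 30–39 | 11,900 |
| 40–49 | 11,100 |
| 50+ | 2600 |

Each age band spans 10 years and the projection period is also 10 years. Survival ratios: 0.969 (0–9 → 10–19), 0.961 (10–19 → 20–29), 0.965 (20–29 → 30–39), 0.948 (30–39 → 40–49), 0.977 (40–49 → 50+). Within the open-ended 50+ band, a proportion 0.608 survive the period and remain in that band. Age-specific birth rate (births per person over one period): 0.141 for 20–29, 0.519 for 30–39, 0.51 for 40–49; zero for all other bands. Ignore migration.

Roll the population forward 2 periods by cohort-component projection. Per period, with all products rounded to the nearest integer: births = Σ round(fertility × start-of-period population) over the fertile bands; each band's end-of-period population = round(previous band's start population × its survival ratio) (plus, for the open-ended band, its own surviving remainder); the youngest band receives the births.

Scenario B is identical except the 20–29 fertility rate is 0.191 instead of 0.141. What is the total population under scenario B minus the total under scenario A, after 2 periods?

1154

— Period 1 —
Births: 14800 × 0.141 = 2087 ; 11900 × 0.519 = 6176 ; 11100 × 0.51 = 5661 → 13924
10–19: 4900 × 0.969 = 4748
20–29: 9100 × 0.961 = 8745
30–39: 14800 × 0.965 = 14282
40–49: 11900 × 0.948 = 11281
50+: 11100 × 0.977 + 2600 × 0.608 = 10845 + 1581 = 12426
→ [13924, 4748, 8745, 14282, 11281, 12426]
— Period 2 —
Births: 8745 × 0.141 = 1233 ; 14282 × 0.519 = 7412 ; 11281 × 0.51 = 5753 → 14398
10–19: 13924 × 0.969 = 13492
20–29: 4748 × 0.961 = 4563
30–39: 8745 × 0.965 = 8439
40–49: 14282 × 0.948 = 13539
50+: 11281 × 0.977 + 12426 × 0.608 = 11022 + 7555 = 18577
→ [14398, 13492, 4563, 8439, 13539, 18577]
Scenario A total after 2 periods: 73008
Scenario B projection —
— Period 1 —
Births: 14800 × 0.191 = 2827 ; 11900 × 0.519 = 6176 ; 11100 × 0.51 = 5661 → 14664
10–19: 4900 × 0.969 = 4748
20–29: 9100 × 0.961 = 8745
30–39: 14800 × 0.965 = 14282
40–49: 11900 × 0.948 = 11281
50+: 11100 × 0.977 + 2600 × 0.608 = 10845 + 1581 = 12426
→ [14664, 4748, 8745, 14282, 11281, 12426]
— Period 2 —
Births: 8745 × 0.191 = 1670 ; 14282 × 0.519 = 7412 ; 11281 × 0.51 = 5753 → 14835
10–19: 14664 × 0.969 = 14209
20–29: 4748 × 0.961 = 4563
30–39: 8745 × 0.965 = 8439
40–49: 14282 × 0.948 = 13539
50+: 11281 × 0.977 + 12426 × 0.608 = 11022 + 7555 = 18577
→ [14835, 14209, 4563, 8439, 13539, 18577]
Scenario B total after 2 periods: 74162
Difference B − A = 74162 − 73008 = 1154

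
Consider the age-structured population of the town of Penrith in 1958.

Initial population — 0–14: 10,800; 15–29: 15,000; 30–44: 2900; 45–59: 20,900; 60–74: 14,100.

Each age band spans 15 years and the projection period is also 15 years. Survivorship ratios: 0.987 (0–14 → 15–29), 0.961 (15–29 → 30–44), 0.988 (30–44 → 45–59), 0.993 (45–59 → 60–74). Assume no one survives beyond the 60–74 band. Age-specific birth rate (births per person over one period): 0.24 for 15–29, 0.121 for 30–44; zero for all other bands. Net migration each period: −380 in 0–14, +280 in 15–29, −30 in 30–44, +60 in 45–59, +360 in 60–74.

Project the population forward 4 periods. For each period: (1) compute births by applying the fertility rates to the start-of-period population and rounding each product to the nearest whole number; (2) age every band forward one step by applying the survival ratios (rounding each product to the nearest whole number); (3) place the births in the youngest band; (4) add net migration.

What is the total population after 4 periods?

Call the groups 1 to 5, youngest first.
[period 1]
Births: 15000 * 0.24 = 3600, 2900 * 0.121 = 351 → 3951
Group 2: 10800 * 0.987 = 10660
Group 3: 15000 * 0.961 = 14415
Group 4: 2900 * 0.988 = 2865
Group 5: 20900 * 0.993 = 20754
Net migration: Group 1 − 380 → 3571; Group 2 + 280 → 10940; Group 3 − 30 → 14385; Group 4 + 60 → 2925; Group 5 + 360 → 21114
Giving 3571 / 10940 / 14385 / 2925 / 21114.
[period 2]
Births: 10940 * 0.24 = 2626, 14385 * 0.121 = 1741 → 4367
Group 2: 3571 * 0.987 = 3525
Group 3: 10940 * 0.961 = 10513
Group 4: 14385 * 0.988 = 14212
Group 5: 2925 * 0.993 = 2905
Net migration: Group 1 − 380 → 3987; Group 2 + 280 → 3805; Group 3 − 30 → 10483; Group 4 + 60 → 14272; Group 5 + 360 → 3265
Giving 3987 / 3805 / 10483 / 14272 / 3265.
[period 3]
Births: 3805 * 0.24 = 913, 10483 * 0.121 = 1268 → 2181
Group 2: 3987 * 0.987 = 3935
Group 3: 3805 * 0.961 = 3657
Group 4: 10483 * 0.988 = 10357
Group 5: 14272 * 0.993 = 14172
Net migration: Group 1 − 380 → 1801; Group 2 + 280 → 4215; Group 3 − 30 → 3627; Group 4 + 60 → 10417; Group 5 + 360 → 14532
Giving 1801 / 4215 / 3627 / 10417 / 14532.
[period 4]
Births: 4215 * 0.24 = 1012, 3627 * 0.121 = 439 → 1451
Group 2: 1801 * 0.987 = 1778
Group 3: 4215 * 0.961 = 4051
Group 4: 3627 * 0.988 = 3583
Group 5: 10417 * 0.993 = 10344
Net migration: Group 1 − 380 → 1071; Group 2 + 280 → 2058; Group 3 − 30 → 4021; Group 4 + 60 → 3643; Group 5 + 360 → 10704
Giving 1071 / 2058 / 4021 / 3643 / 10704.
Total after period 4: 1071 + 2058 + 4021 + 3643 + 10704 = 21497

21497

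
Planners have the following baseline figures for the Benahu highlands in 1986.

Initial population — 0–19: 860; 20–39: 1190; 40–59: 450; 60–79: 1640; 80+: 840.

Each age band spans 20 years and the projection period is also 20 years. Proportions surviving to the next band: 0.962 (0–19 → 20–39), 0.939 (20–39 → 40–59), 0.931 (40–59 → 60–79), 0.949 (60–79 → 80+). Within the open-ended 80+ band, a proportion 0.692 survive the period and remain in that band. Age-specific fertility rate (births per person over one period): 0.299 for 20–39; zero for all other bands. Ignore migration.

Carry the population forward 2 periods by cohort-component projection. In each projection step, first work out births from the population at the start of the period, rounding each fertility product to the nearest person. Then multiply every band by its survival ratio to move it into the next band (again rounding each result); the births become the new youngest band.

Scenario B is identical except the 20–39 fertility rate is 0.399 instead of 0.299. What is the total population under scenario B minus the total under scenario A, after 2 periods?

Period 1.
Births: 1190 * 0.299 = 356
20–39: 860 * 0.962 = 827
40–59: 1190 * 0.939 = 1117
60–79: 450 * 0.931 = 419
80+: 1640 * 0.949 + 840 * 0.692 = 1556 + 581 = 2137
→ [356, 827, 1117, 419, 2137]
Period 2.
Births: 827 * 0.299 = 247
20–39: 356 * 0.962 = 342
40–59: 827 * 0.939 = 777
60–79: 1117 * 0.931 = 1040
80+: 419 * 0.949 + 2137 * 0.692 = 398 + 1479 = 1877
→ [247, 342, 777, 1040, 1877]
Scenario A total after 2 periods: 4283
Scenario B projection —
Period 1.
Births: 1190 * 0.399 = 475
20–39: 860 * 0.962 = 827
40–59: 1190 * 0.939 = 1117
60–79: 450 * 0.931 = 419
80+: 1640 * 0.949 + 840 * 0.692 = 1556 + 581 = 2137
→ [475, 827, 1117, 419, 2137]
Period 2.
Births: 827 * 0.399 = 330
20–39: 475 * 0.962 = 457
40–59: 827 * 0.939 = 777
60–79: 1117 * 0.931 = 1040
80+: 419 * 0.949 + 2137 * 0.692 = 398 + 1479 = 1877
→ [330, 457, 777, 1040, 1877]
Scenario B total after 2 periods: 4481
Difference B − A = 4481 − 4283 = 198

198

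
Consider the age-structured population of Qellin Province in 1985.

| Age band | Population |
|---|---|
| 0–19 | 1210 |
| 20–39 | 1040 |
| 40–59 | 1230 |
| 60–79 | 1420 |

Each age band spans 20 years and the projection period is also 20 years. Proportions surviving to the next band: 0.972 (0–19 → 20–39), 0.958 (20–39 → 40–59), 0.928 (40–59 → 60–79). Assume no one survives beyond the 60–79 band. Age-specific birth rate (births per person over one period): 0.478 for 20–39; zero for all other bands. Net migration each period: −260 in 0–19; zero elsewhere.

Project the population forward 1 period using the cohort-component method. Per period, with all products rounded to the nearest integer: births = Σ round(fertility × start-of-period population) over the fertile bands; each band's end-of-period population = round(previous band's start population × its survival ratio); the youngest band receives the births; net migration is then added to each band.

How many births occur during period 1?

— Period 1 —
Births: 1040 * 0.478 = 497
20–39: 1210 * 0.972 = 1176
40–59: 1040 * 0.958 = 996
60–79: 1230 * 0.928 = 1141
Net migration: 0–19 − 260 → 237
→ [237, 1176, 996, 1141]

497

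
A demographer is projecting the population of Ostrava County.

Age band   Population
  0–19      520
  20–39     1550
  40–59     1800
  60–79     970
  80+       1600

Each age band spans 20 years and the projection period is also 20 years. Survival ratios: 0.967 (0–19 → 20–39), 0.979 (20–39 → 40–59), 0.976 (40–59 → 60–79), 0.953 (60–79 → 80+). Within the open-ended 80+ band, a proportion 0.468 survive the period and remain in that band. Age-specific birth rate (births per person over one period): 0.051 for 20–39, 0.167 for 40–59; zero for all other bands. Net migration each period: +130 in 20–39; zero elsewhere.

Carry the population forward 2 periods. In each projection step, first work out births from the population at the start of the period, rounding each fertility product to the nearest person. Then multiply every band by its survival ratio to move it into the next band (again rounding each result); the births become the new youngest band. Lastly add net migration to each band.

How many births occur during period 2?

285

Let band 1 be 0–19 through band 5 = 80+.
Period 1:
Births: 1550 * 0.051 = 79 ; 1800 * 0.167 = 301 — total 380
Band 2: 520 * 0.967 = 503
Band 3: 1550 * 0.979 = 1517
Band 4: 1800 * 0.976 = 1757
Band 5: 970 * 0.953 + 1600 * 0.468 = 924 + 749 = 1673
Net migration: Band 2 + 130 → 633
End of period: [380, 633, 1517, 1757, 1673]
Period 2:
Births: 633 * 0.051 = 32 ; 1517 * 0.167 = 253 — total 285
Band 2: 380 * 0.967 = 367
Band 3: 633 * 0.979 = 620
Band 4: 1517 * 0.976 = 1481
Band 5: 1757 * 0.953 + 1673 * 0.468 = 1674 + 783 = 2457
Net migration: Band 2 + 130 → 497
End of period: [285, 497, 620, 1481, 2457]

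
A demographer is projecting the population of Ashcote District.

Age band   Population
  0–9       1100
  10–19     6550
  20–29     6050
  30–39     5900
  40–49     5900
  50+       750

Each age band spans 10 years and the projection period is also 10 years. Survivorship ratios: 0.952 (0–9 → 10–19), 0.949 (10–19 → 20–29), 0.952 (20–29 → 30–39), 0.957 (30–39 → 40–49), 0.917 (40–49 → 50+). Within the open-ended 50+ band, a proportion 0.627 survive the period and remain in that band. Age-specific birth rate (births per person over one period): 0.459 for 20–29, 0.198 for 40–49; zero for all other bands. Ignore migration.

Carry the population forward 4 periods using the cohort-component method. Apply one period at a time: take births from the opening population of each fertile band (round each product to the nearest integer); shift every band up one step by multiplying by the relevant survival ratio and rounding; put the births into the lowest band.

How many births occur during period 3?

— Period 1 —
Births: 6050 × 0.459 = 2777 ; 5900 × 0.198 = 1168 → total 3945
10–19: 1100 × 0.952 = 1047
20–29: 6550 × 0.949 = 6216
30–39: 6050 × 0.952 = 5760
40–49: 5900 × 0.957 = 5646
50+: 5900 × 0.917 + 750 × 0.627 = 5410 + 470 = 5880
→ [3945, 1047, 6216, 5760, 5646, 5880]
— Period 2 —
Births: 6216 × 0.459 = 2853 ; 5646 × 0.198 = 1118 → total 3971
10–19: 3945 × 0.952 = 3756
20–29: 1047 × 0.949 = 994
30–39: 6216 × 0.952 = 5918
40–49: 5760 × 0.957 = 5512
50+: 5646 × 0.917 + 5880 × 0.627 = 5177 + 3687 = 8864
→ [3971, 3756, 994, 5918, 5512, 8864]
— Period 3 —
Births: 994 × 0.459 = 456 ; 5512 × 0.198 = 1091 → total 1547
10–19: 3971 × 0.952 = 3780
20–29: 3756 × 0.949 = 3564
30–39: 994 × 0.952 = 946
40–49: 5918 × 0.957 = 5664
50+: 5512 × 0.917 + 8864 × 0.627 = 5055 + 5558 = 10613
→ [1547, 3780, 3564, 946, 5664, 10613]

1547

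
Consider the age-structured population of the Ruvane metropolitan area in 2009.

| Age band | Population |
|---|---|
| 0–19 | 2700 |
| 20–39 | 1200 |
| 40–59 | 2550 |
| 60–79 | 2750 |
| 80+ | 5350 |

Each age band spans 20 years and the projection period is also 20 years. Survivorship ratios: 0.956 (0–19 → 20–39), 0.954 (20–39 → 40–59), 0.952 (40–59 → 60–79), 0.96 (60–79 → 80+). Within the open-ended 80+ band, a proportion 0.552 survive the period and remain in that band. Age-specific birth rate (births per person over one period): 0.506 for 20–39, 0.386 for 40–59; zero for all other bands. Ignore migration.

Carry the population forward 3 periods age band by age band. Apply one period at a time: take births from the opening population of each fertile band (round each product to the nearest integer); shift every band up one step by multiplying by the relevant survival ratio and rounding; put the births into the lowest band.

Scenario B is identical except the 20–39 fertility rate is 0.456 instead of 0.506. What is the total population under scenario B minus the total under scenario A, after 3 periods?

Call the bands 1 to 5, youngest first.
Period 1.
Births: 1200 × 0.506 = 607  |  2550 × 0.386 = 984 → 1591
Band 2: 2700 × 0.956 = 2581
Band 3: 1200 × 0.954 = 1145
Band 4: 2550 × 0.952 = 2428
Band 5: 2750 × 0.96 + 5350 × 0.552 = 2640 + 2953 = 5593
Giving 1591 / 2581 / 1145 / 2428 / 5593.
Period 2.
Births: 2581 × 0.506 = 1306  |  1145 × 0.386 = 442 → 1748
Band 2: 1591 × 0.956 = 1521
Band 3: 2581 × 0.954 = 2462
Band 4: 1145 × 0.952 = 1090
Band 5: 2428 × 0.96 + 5593 × 0.552 = 2331 + 3087 = 5418
Giving 1748 / 1521 / 2462 / 1090 / 5418.
Period 3.
Births: 1521 × 0.506 = 770  |  2462 × 0.386 = 950 → 1720
Band 2: 1748 × 0.956 = 1671
Band 3: 1521 × 0.954 = 1451
Band 4: 2462 × 0.952 = 2344
Band 5: 1090 × 0.96 + 5418 × 0.552 = 1046 + 2991 = 4037
Giving 1720 / 1671 / 1451 / 2344 / 4037.
Scenario A total after 3 periods: 11223
Scenario B projection —
Period 1.
Births: 1200 × 0.456 = 547  |  2550 × 0.386 = 984 → 1531
Band 2: 2700 × 0.956 = 2581
Band 3: 1200 × 0.954 = 1145
Band 4: 2550 × 0.952 = 2428
Band 5: 2750 × 0.96 + 5350 × 0.552 = 2640 + 2953 = 5593
Giving 1531 / 2581 / 1145 / 2428 / 5593.
Period 2.
Births: 2581 × 0.456 = 1177  |  1145 × 0.386 = 442 → 1619
Band 2: 1531 × 0.956 = 1464
Band 3: 2581 × 0.954 = 2462
Band 4: 1145 × 0.952 = 1090
Band 5: 2428 × 0.96 + 5593 × 0.552 = 2331 + 3087 = 5418
Giving 1619 / 1464 / 2462 / 1090 / 5418.
Period 3.
Births: 1464 × 0.456 = 668  |  2462 × 0.386 = 950 → 1618
Band 2: 1619 × 0.956 = 1548
Band 3: 1464 × 0.954 = 1397
Band 4: 2462 × 0.952 = 2344
Band 5: 1090 × 0.96 + 5418 × 0.552 = 1046 + 2991 = 4037
Giving 1618 / 1548 / 1397 / 2344 / 4037.
Scenario B total after 3 periods: 10944
Difference B − A = 10944 − 11223 = -279

-279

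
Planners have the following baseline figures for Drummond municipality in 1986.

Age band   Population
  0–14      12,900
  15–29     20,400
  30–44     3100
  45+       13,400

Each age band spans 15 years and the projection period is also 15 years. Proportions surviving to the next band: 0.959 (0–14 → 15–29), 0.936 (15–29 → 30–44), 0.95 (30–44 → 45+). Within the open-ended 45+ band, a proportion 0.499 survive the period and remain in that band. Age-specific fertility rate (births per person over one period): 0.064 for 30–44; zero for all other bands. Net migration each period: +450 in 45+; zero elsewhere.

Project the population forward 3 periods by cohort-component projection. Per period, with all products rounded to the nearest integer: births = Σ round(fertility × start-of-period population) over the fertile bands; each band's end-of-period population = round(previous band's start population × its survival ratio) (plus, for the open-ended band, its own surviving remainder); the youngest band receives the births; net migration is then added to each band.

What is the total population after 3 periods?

25327

Numbering the bands 1..4 from youngest to oldest:
Period 1.
Births: 3100 × 0.064 = 198
Band 2: 12900 × 0.959 = 12371
Band 3: 20400 × 0.936 = 19094
Band 4: 3100 × 0.95 + 13400 × 0.499 = 2945 + 6687 = 9632
Net migration: Band 4 + 450 → 10082
Population now: 0–14=198, 15–29=12371, 30–44=19094, 45+=10082
Period 2.
Births: 19094 × 0.064 = 1222
Band 2: 198 × 0.959 = 190
Band 3: 12371 × 0.936 = 11579
Band 4: 19094 × 0.95 + 10082 × 0.499 = 18139 + 5031 = 23170
Net migration: Band 4 + 450 → 23620
Population now: 0–14=1222, 15–29=190, 30–44=11579, 45+=23620
Period 3.
Births: 11579 × 0.064 = 741
Band 2: 1222 × 0.959 = 1172
Band 3: 190 × 0.936 = 178
Band 4: 11579 × 0.95 + 23620 × 0.499 = 11000 + 11786 = 22786
Net migration: Band 4 + 450 → 23236
Population now: 0–14=741, 15–29=1172, 30–44=178, 45+=23236
Total after period 3: 741 + 1172 + 178 + 23236 = 25327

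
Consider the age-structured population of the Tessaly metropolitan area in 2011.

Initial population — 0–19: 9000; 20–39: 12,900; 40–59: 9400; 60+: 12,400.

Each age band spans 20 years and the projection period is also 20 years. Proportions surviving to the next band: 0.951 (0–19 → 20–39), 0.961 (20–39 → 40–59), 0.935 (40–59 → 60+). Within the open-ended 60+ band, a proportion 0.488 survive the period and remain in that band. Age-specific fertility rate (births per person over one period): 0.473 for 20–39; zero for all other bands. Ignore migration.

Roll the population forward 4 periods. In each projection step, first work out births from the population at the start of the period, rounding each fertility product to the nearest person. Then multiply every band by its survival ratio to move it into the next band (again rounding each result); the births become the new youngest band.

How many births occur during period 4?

Let group 1 be 0–19 through group 4 = 60+.
Period 1:
Births: 12900 × 0.473 = 6102
Group 2: 9000 × 0.951 = 8559
Group 3: 12900 × 0.961 = 12397
Group 4: 9400 × 0.935 + 12400 × 0.488 = 8789 + 6051 = 14840
Giving 6102 / 8559 / 12397 / 14840.
Period 2:
Births: 8559 × 0.473 = 4048
Group 2: 6102 × 0.951 = 5803
Group 3: 8559 × 0.961 = 8225
Group 4: 12397 × 0.935 + 14840 × 0.488 = 11591 + 7242 = 18833
Giving 4048 / 5803 / 8225 / 18833.
Period 3:
Births: 5803 × 0.473 = 2745
Group 2: 4048 × 0.951 = 3850
Group 3: 5803 × 0.961 = 5577
Group 4: 8225 × 0.935 + 18833 × 0.488 = 7690 + 9191 = 16881
Giving 2745 / 3850 / 5577 / 16881.
Period 4:
Births: 3850 × 0.473 = 1821
Group 2: 2745 × 0.951 = 2610
Group 3: 3850 × 0.961 = 3700
Group 4: 5577 × 0.935 + 16881 × 0.488 = 5214 + 8238 = 13452
Giving 1821 / 2610 / 3700 / 13452.

1821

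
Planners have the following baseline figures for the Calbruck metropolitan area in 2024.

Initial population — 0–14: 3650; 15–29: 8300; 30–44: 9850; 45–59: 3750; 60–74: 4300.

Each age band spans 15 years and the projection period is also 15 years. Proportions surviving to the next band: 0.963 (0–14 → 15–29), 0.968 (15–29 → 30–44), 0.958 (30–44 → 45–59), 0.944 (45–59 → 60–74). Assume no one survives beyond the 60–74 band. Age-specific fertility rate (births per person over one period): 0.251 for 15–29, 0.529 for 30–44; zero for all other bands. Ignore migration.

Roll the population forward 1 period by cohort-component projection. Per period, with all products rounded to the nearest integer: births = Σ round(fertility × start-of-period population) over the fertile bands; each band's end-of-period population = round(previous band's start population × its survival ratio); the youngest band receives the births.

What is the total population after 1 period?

Period 1:
Births: 8300 × 0.251 = 2083, 9850 × 0.529 = 5211 — total 7294
15–29: 3650 × 0.963 = 3515
30–44: 8300 × 0.968 = 8034
45–59: 9850 × 0.958 = 9436
60–74: 3750 × 0.944 = 3540
End of period: [7294, 3515, 8034, 9436, 3540]
Total after period 1: 7294 + 3515 + 8034 + 9436 + 3540 = 31819

31819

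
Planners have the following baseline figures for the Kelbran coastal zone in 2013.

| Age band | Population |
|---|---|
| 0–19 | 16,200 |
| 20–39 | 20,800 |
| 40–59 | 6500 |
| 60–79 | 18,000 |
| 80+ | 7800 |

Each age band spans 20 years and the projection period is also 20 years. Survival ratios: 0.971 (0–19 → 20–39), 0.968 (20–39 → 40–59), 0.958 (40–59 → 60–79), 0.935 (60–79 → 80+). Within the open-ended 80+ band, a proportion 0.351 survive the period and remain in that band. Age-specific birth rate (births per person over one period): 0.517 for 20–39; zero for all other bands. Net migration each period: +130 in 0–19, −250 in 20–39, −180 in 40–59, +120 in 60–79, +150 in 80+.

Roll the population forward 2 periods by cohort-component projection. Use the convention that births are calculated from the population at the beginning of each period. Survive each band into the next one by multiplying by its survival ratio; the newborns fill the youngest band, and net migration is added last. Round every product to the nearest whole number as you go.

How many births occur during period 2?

8003

Period 1.
Births: 20800 × 0.517 = 10754
20–39: 16200 × 0.971 = 15730
40–59: 20800 × 0.968 = 20134
60–79: 6500 × 0.958 = 6227
80+: 18000 × 0.935 + 7800 × 0.351 = 16830 + 2738 = 19568
Net migration: 0–19 + 130 → 10884; 20–39 − 250 → 15480; 40–59 − 180 → 19954; 60–79 + 120 → 6347; 80+ + 150 → 19718
Population now: 0–19=10884, 20–39=15480, 40–59=19954, 60–79=6347, 80+=19718
Period 2.
Births: 15480 × 0.517 = 8003
20–39: 10884 × 0.971 = 10568
40–59: 15480 × 0.968 = 14985
60–79: 19954 × 0.958 = 19116
80+: 6347 × 0.935 + 19718 × 0.351 = 5934 + 6921 = 12855
Net migration: 0–19 + 130 → 8133; 20–39 − 250 → 10318; 40–59 − 180 → 14805; 60–79 + 120 → 19236; 80+ + 150 → 13005
Population now: 0–19=8133, 20–39=10318, 40–59=14805, 60–79=19236, 80+=13005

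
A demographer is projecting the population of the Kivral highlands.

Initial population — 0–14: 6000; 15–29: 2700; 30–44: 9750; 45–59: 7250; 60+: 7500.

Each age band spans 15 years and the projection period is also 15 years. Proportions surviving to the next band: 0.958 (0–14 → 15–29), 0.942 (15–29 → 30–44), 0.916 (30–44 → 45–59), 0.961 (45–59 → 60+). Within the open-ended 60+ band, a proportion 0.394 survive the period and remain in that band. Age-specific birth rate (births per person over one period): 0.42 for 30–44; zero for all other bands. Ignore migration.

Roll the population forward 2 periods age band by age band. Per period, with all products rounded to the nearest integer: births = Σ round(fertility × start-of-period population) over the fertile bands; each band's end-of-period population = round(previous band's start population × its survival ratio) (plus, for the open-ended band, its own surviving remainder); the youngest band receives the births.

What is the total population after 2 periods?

25227

Period 1:
Births: 9750 × 0.42 = 4095
15–29: 6000 × 0.958 = 5748
30–44: 2700 × 0.942 = 2543
45–59: 9750 × 0.916 = 8931
60+: 7250 × 0.961 + 7500 × 0.394 = 6967 + 2955 = 9922
→ [4095, 5748, 2543, 8931, 9922]
Period 2:
Births: 2543 × 0.42 = 1068
15–29: 4095 × 0.958 = 3923
30–44: 5748 × 0.942 = 5415
45–59: 2543 × 0.916 = 2329
60+: 8931 × 0.961 + 9922 × 0.394 = 8583 + 3909 = 12492
→ [1068, 3923, 5415, 2329, 12492]
Total after period 2: 1068 + 3923 + 5415 + 2329 + 12492 = 25227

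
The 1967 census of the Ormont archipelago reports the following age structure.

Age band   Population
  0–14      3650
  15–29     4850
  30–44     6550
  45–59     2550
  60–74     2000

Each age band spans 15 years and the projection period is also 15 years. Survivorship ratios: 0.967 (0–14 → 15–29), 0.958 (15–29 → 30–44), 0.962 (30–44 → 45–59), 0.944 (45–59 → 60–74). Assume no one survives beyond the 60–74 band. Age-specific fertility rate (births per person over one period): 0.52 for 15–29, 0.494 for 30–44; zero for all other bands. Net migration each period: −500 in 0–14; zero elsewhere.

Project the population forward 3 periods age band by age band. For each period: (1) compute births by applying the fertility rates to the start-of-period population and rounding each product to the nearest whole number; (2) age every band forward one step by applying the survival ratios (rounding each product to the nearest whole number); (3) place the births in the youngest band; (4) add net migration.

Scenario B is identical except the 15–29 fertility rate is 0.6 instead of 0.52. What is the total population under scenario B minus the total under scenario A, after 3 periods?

1266

(Bands numbered youngest = 1 to oldest = 5.)
After projecting period 1:
Births: 4850 * 0.52 = 2522  |  6550 * 0.494 = 3236 ⇒ total 5758
Band 2: 3650 * 0.967 = 3530
Band 3: 4850 * 0.958 = 4646
Band 4: 6550 * 0.962 = 6301
Band 5: 2550 * 0.944 = 2407
Net migration: Band 1 − 500 → 5258
End of period: [5258, 3530, 4646, 6301, 2407]
After projecting period 2:
Births: 3530 * 0.52 = 1836  |  4646 * 0.494 = 2295 ⇒ total 4131
Band 2: 5258 * 0.967 = 5084
Band 3: 3530 * 0.958 = 3382
Band 4: 4646 * 0.962 = 4469
Band 5: 6301 * 0.944 = 5948
Net migration: Band 1 − 500 → 3631
End of period: [3631, 5084, 3382, 4469, 5948]
After projecting period 3:
Births: 5084 * 0.52 = 2644  |  3382 * 0.494 = 1671 ⇒ total 4315
Band 2: 3631 * 0.967 = 3511
Band 3: 5084 * 0.958 = 4870
Band 4: 3382 * 0.962 = 3253
Band 5: 4469 * 0.944 = 4219
Net migration: Band 1 − 500 → 3815
End of period: [3815, 3511, 4870, 3253, 4219]
Scenario A total after 3 periods: 19668
Scenario B projection —
After projecting period 1:
Births: 4850 * 0.6 = 2910  |  6550 * 0.494 = 3236 ⇒ total 6146
Band 2: 3650 * 0.967 = 3530
Band 3: 4850 * 0.958 = 4646
Band 4: 6550 * 0.962 = 6301
Band 5: 2550 * 0.944 = 2407
Net migration: Band 1 − 500 → 5646
End of period: [5646, 3530, 4646, 6301, 2407]
After projecting period 2:
Births: 3530 * 0.6 = 2118  |  4646 * 0.494 = 2295 ⇒ total 4413
Band 2: 5646 * 0.967 = 5460
Band 3: 3530 * 0.958 = 3382
Band 4: 4646 * 0.962 = 4469
Band 5: 6301 * 0.944 = 5948
Net migration: Band 1 − 500 → 3913
End of period: [3913, 5460, 3382, 4469, 5948]
After projecting period 3:
Births: 5460 * 0.6 = 3276  |  3382 * 0.494 = 1671 ⇒ total 4947
Band 2: 3913 * 0.967 = 3784
Band 3: 5460 * 0.958 = 5231
Band 4: 3382 * 0.962 = 3253
Band 5: 4469 * 0.944 = 4219
Net migration: Band 1 − 500 → 4447
End of period: [4447, 3784, 5231, 3253, 4219]
Scenario B total after 3 periods: 20934
Difference B − A = 20934 − 19668 = 1266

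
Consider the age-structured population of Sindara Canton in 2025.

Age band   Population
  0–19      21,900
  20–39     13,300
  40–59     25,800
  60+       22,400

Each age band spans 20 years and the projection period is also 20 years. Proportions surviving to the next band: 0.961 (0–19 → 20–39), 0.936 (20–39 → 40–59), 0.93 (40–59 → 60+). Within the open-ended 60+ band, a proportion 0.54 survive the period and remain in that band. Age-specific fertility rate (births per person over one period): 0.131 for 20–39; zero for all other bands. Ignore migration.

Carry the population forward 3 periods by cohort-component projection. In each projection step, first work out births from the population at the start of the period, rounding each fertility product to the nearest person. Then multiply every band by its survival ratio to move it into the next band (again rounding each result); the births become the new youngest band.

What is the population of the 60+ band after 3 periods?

35096

Numbering the groups 1..4 from youngest to oldest:
— Period 1 —
Births: 13300 × 0.131 = 1742
Group 2: 21900 × 0.961 = 21046
Group 3: 13300 × 0.936 = 12449
Group 4: 25800 × 0.93 + 22400 × 0.54 = 23994 + 12096 = 36090
Population now: 0–19=1742, 20–39=21046, 40–59=12449, 60+=36090
— Period 2 —
Births: 21046 × 0.131 = 2757
Group 2: 1742 × 0.961 = 1674
Group 3: 21046 × 0.936 = 19699
Group 4: 12449 × 0.93 + 36090 × 0.54 = 11578 + 19489 = 31067
Population now: 0–19=2757, 20–39=1674, 40–59=19699, 60+=31067
— Period 3 —
Births: 1674 × 0.131 = 219
Group 2: 2757 × 0.961 = 2649
Group 3: 1674 × 0.936 = 1567
Group 4: 19699 × 0.93 + 31067 × 0.54 = 18320 + 16776 = 35096
Population now: 0–19=219, 20–39=2649, 40–59=1567, 60+=35096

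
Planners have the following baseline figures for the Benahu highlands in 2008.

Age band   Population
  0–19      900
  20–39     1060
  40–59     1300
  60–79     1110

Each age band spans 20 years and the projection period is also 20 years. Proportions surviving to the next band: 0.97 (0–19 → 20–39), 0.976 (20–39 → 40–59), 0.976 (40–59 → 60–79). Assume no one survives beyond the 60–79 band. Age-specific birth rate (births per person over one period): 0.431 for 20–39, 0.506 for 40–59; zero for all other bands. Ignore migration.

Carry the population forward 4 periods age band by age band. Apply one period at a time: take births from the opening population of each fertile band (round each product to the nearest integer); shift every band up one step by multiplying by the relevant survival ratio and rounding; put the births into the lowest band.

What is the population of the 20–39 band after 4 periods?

870

— Period 1 —
Births: 1060 * 0.431 = 457  |  1300 * 0.506 = 658 → 1115
20–39: 900 * 0.97 = 873
40–59: 1060 * 0.976 = 1035
60–79: 1300 * 0.976 = 1269
→ [1115, 873, 1035, 1269]
— Period 2 —
Births: 873 * 0.431 = 376  |  1035 * 0.506 = 524 → 900
20–39: 1115 * 0.97 = 1082
40–59: 873 * 0.976 = 852
60–79: 1035 * 0.976 = 1010
→ [900, 1082, 852, 1010]
— Period 3 —
Births: 1082 * 0.431 = 466  |  852 * 0.506 = 431 → 897
20–39: 900 * 0.97 = 873
40–59: 1082 * 0.976 = 1056
60–79: 852 * 0.976 = 832
→ [897, 873, 1056, 832]
— Period 4 —
Births: 873 * 0.431 = 376  |  1056 * 0.506 = 534 → 910
20–39: 897 * 0.97 = 870
40–59: 873 * 0.976 = 852
60–79: 1056 * 0.976 = 1031
→ [910, 870, 852, 1031]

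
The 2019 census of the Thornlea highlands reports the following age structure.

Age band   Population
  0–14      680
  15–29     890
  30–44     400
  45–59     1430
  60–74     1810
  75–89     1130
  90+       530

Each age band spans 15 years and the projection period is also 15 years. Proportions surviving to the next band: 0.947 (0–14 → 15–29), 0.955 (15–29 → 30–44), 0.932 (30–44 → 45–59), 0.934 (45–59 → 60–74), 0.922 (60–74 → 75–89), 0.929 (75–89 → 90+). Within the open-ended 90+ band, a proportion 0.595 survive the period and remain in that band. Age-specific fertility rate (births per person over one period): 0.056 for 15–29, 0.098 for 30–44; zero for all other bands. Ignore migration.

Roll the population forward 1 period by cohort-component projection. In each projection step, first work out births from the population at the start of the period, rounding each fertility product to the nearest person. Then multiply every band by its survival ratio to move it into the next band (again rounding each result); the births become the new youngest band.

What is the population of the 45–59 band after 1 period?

373

Numbering the bands 1..7 from youngest to oldest:
[period 1]
Births: 890 * 0.056 = 50  |  400 * 0.098 = 39 → total 89
Band 2: 680 * 0.947 = 644
Band 3: 890 * 0.955 = 850
Band 4: 400 * 0.932 = 373
Band 5: 1430 * 0.934 = 1336
Band 6: 1810 * 0.922 = 1669
Band 7: 1130 * 0.929 + 530 * 0.595 = 1050 + 315 = 1365
→ [89, 644, 850, 373, 1336, 1669, 1365]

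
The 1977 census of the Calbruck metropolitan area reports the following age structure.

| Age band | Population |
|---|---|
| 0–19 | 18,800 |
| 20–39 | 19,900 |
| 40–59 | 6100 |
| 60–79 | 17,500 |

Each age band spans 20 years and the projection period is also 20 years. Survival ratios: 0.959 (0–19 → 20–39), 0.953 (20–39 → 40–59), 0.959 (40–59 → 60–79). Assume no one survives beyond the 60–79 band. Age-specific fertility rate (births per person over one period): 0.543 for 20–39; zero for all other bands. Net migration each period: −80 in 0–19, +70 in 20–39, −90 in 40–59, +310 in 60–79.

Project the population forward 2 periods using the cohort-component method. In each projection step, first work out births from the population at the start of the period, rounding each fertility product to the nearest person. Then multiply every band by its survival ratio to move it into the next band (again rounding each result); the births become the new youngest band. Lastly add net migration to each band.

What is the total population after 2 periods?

After projecting period 1:
Births: 19900 × 0.543 = 10806
20–39: 18800 × 0.959 = 18029
40–59: 19900 × 0.953 = 18965
60–79: 6100 × 0.959 = 5850
Net migration: 0–19 − 80 → 10726; 20–39 + 70 → 18099; 40–59 − 90 → 18875; 60–79 + 310 → 6160
→ [10726, 18099, 18875, 6160]
After projecting period 2:
Births: 18099 × 0.543 = 9828
20–39: 10726 × 0.959 = 10286
40–59: 18099 × 0.953 = 17248
60–79: 18875 × 0.959 = 18101
Net migration: 0–19 − 80 → 9748; 20–39 + 70 → 10356; 40–59 − 90 → 17158; 60–79 + 310 → 18411
→ [9748, 10356, 17158, 18411]
Total after period 2: 9748 + 10356 + 17158 + 18411 = 55673

55673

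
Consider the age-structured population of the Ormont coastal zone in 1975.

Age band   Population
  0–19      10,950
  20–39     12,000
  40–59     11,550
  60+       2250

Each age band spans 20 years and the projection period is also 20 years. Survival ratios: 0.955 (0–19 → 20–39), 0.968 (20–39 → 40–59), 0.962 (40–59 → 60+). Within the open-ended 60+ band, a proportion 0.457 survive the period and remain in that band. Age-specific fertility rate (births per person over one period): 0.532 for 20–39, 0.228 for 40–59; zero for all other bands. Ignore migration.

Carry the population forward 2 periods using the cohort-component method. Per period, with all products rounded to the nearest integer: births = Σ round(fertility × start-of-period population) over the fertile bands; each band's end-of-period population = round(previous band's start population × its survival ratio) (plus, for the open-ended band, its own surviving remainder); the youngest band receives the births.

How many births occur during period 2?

Numbering the bands 1..4 from youngest to oldest:
After projecting period 1:
Births: 12000 × 0.532 = 6384  |  11550 × 0.228 = 2633 ⇒ total 9017
Band 2: 10950 × 0.955 = 10457
Band 3: 12000 × 0.968 = 11616
Band 4: 11550 × 0.962 + 2250 × 0.457 = 11111 + 1028 = 12139
Population now: 0–19=9017, 20–39=10457, 40–59=11616, 60+=12139
After projecting period 2:
Births: 10457 × 0.532 = 5563  |  11616 × 0.228 = 2648 ⇒ total 8211
Band 2: 9017 × 0.955 = 8611
Band 3: 10457 × 0.968 = 10122
Band 4: 11616 × 0.962 + 12139 × 0.457 = 11175 + 5548 = 16723
Population now: 0–19=8211, 20–39=8611, 40–59=10122, 60+=16723

8211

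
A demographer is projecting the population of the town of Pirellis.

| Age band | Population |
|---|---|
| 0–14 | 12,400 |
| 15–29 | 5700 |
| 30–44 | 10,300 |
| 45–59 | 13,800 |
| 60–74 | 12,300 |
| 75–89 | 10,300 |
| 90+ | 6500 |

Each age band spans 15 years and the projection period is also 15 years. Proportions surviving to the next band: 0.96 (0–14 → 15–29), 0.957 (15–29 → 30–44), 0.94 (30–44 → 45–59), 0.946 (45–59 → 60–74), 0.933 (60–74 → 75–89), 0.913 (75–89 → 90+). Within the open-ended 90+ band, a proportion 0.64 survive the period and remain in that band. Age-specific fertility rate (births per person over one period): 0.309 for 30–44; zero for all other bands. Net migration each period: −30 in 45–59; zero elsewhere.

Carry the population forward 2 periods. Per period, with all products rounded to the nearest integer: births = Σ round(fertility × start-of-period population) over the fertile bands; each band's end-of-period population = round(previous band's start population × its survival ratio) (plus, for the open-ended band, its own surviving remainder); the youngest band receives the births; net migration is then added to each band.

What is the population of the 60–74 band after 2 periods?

Period 1:
Births: 10300 × 0.309 = 3183
15–29: 12400 × 0.96 = 11904
30–44: 5700 × 0.957 = 5455
45–59: 10300 × 0.94 = 9682
60–74: 13800 × 0.946 = 13055
75–89: 12300 × 0.933 = 11476
90+: 10300 × 0.913 + 6500 × 0.64 = 9404 + 4160 = 13564
Net migration: 45–59 − 30 → 9652
→ [3183, 11904, 5455, 9652, 13055, 11476, 13564]
Period 2:
Births: 5455 × 0.309 = 1686
15–29: 3183 × 0.96 = 3056
30–44: 11904 × 0.957 = 11392
45–59: 5455 × 0.94 = 5128
60–74: 9652 × 0.946 = 9131
75–89: 13055 × 0.933 = 12180
90+: 11476 × 0.913 + 13564 × 0.64 = 10478 + 8681 = 19159
Net migration: 45–59 − 30 → 5098
→ [1686, 3056, 11392, 5098, 9131, 12180, 19159]

9131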